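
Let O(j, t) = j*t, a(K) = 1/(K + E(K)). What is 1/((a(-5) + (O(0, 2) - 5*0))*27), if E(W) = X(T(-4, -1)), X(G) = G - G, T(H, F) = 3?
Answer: -5/27 ≈ -0.18519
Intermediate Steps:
X(G) = 0
E(W) = 0
a(K) = 1/K (a(K) = 1/(K + 0) = 1/K)
1/((a(-5) + (O(0, 2) - 5*0))*27) = 1/((1/(-5) + (0*2 - 5*0))*27) = 1/((-⅕ + (0 - 1*0))*27) = 1/((-⅕ + (0 + 0))*27) = 1/((-⅕ + 0)*27) = 1/(-⅕*27) = 1/(-27/5) = -5/27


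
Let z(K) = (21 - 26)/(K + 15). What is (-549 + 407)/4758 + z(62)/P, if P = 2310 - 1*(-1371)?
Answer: -6711974/224765541 ≈ -0.029862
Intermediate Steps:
z(K) = -5/(15 + K)
P = 3681 (P = 2310 + 1371 = 3681)
(-549 + 407)/4758 + z(62)/P = (-549 + 407)/4758 - 5/(15 + 62)/3681 = -142*1/4758 - 5/77*(1/3681) = -71/2379 - 5*1/77*(1/3681) = -71/2379 - 5/77*1/3681 = -71/2379 - 5/283437 = -6711974/224765541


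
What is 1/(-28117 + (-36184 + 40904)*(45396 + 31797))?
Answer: 1/364322843 ≈ 2.7448e-9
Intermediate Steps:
1/(-28117 + (-36184 + 40904)*(45396 + 31797)) = 1/(-28117 + 4720*77193) = 1/(-28117 + 364350960) = 1/364322843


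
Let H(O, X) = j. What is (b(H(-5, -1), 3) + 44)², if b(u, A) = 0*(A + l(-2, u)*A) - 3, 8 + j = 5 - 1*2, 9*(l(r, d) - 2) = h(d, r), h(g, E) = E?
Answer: 1681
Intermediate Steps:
l(r, d) = 2 + r/9
j = -5 (j = -8 + (5 - 1*2) = -8 + (5 - 2) = -8 + 3 = -5)
H(O, X) = -5
b(u, A) = -3 (b(u, A) = 0*(A + (2 + (⅑)*(-2))*A) - 3 = 0*(A + (2 - 2/9)*A) - 3 = 0*(A + 16*A/9) - 3 = 0*(25*A/9) - 3 = 0 - 3 = -3)
(b(H(-5, -1), 3) + 44)² = (-3 + 44)² = 41² = 1681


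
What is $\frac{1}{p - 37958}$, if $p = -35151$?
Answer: $- \frac{1}{73109} \approx -1.3678 \cdot 10^{-5}$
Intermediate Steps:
$\frac{1}{p - 37958} = \frac{1}{-35151 - 37958} = \frac{1}{-73109} = - \frac{1}{73109}$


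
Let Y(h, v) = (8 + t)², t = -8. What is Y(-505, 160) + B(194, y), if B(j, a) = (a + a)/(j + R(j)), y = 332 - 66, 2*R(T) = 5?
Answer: 1064/393 ≈ 2.7074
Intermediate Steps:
R(T) = 5/2 (R(T) = (½)*5 = 5/2)
Y(h, v) = 0 (Y(h, v) = (8 - 8)² = 0² = 0)
y = 266
B(j, a) = 2*a/(5/2 + j) (B(j, a) = (a + a)/(j + 5/2) = (2*a)/(5/2 + j) = 2*a/(5/2 + j))
Y(-505, 160) + B(194, y) = 0 + 4*266/(5 + 2*194) = 0 + 4*266/(5 + 388) = 0 + 4*266/393 = 0 + 4*266*(1/393) = 0 + 1064/393 = 1064/393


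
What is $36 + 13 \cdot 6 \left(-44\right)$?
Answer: $-3396$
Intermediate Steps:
$36 + 13 \cdot 6 \left(-44\right) = 36 + 78 \left(-44\right) = 36 - 3432 = -3396$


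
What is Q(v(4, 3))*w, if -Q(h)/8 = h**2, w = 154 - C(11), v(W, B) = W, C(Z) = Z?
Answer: -18304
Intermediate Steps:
w = 143 (w = 154 - 1*11 = 154 - 11 = 143)
Q(h) = -8*h**2
Q(v(4, 3))*w = -8*4**2*143 = -8*16*143 = -128*143 = -18304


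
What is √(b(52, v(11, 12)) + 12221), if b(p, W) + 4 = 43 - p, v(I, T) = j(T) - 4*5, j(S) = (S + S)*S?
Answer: 4*√763 ≈ 110.49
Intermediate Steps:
j(S) = 2*S² (j(S) = (2*S)*S = 2*S²)
v(I, T) = -20 + 2*T² (v(I, T) = 2*T² - 4*5 = 2*T² - 20 = -20 + 2*T²)
b(p, W) = 39 - p (b(p, W) = -4 + (43 - p) = 39 - p)
√(b(52, v(11, 12)) + 12221) = √((39 - 1*52) + 12221) = √((39 - 52) + 12221) = √(-13 + 12221) = √12208 = 4*√763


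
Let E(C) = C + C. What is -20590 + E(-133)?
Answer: -20856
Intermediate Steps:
E(C) = 2*C
-20590 + E(-133) = -20590 + 2*(-133) = -20590 - 266 = -20856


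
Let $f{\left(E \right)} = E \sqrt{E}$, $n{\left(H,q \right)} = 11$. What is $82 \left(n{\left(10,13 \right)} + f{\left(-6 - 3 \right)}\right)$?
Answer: $902 - 2214 i \approx 902.0 - 2214.0 i$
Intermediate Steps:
$f{\left(E \right)} = E^{\frac{3}{2}}$
$82 \left(n{\left(10,13 \right)} + f{\left(-6 - 3 \right)}\right) = 82 \left(11 + \left(-6 - 3\right)^{\frac{3}{2}}\right) = 82 \left(11 + \left(-9\right)^{\frac{3}{2}}\right) = 82 \left(11 - 27 i\right) = 902 - 2214 i$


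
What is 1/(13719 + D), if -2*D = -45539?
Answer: 2/72977 ≈ 2.7406e-5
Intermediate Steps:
D = 45539/2 (D = -½*(-45539) = 45539/2 ≈ 22770.)
1/(13719 + D) = 1/(13719 + 45539/2) = 1/(72977/2) = 2/72977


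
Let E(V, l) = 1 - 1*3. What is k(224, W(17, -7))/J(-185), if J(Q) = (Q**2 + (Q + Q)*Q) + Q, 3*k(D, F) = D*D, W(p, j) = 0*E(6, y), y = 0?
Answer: 25088/153735 ≈ 0.16319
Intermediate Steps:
E(V, l) = -2 (E(V, l) = 1 - 3 = -2)
W(p, j) = 0 (W(p, j) = 0*(-2) = 0)
k(D, F) = D**2/3 (k(D, F) = (D*D)/3 = D**2/3)
J(Q) = Q + 3*Q**2 (J(Q) = (Q**2 + (2*Q)*Q) + Q = (Q**2 + 2*Q**2) + Q = 3*Q**2 + Q = Q + 3*Q**2)
k(224, W(17, -7))/J(-185) = ((1/3)*224**2)/((-185*(1 + 3*(-185)))) = ((1/3)*50176)/((-185*(1 - 555))) = 50176/(3*((-185*(-554)))) = (50176/3)/102490 = (50176/3)*(1/102490) = 25088/153735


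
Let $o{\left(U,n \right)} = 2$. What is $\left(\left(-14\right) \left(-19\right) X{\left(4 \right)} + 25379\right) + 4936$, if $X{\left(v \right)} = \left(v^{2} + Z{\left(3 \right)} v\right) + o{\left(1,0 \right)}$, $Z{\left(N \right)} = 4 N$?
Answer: $47871$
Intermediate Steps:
$X{\left(v \right)} = 2 + v^{2} + 12 v$ ($X{\left(v \right)} = \left(v^{2} + 4 \cdot 3 v\right) + 2 = \left(v^{2} + 12 v\right) + 2 = 2 + v^{2} + 12 v$)
$\left(\left(-14\right) \left(-19\right) X{\left(4 \right)} + 25379\right) + 4936 = \left(\left(-14\right) \left(-19\right) \left(2 + 4^{2} + 12 \cdot 4\right) + 25379\right) + 4936 = \left(266 \left(2 + 16 + 48\right) + 25379\right) + 4936 = \left(266 \cdot 66 + 25379\right) + 4936 = \left(17556 + 25379\right) + 4936 = 42935 + 4936 = 47871$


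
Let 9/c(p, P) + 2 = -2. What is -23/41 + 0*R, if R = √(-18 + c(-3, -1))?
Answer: -23/41 ≈ -0.56098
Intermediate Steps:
c(p, P) = -9/4 (c(p, P) = 9/(-2 - 2) = 9/(-4) = 9*(-¼) = -9/4)
R = 9*I/2 (R = √(-18 - 9/4) = √(-81/4) = 9*I/2 ≈ 4.5*I)
-23/41 + 0*R = -23/41 + 0*(9*I/2) = -23*1/41 + 0 = -23/41 + 0 = -23/41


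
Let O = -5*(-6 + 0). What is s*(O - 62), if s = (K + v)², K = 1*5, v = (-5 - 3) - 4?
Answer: -1568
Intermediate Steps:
v = -12 (v = -8 - 4 = -12)
K = 5
O = 30 (O = -5*(-6) = 30)
s = 49 (s = (5 - 12)² = (-7)² = 49)
s*(O - 62) = 49*(30 - 62) = 49*(-32) = -1568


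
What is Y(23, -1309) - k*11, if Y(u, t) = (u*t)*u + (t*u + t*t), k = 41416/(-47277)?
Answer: 46847849477/47277 ≈ 9.9092e+5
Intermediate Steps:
k = -41416/47277 (k = 41416*(-1/47277) = -41416/47277 ≈ -0.87603)
Y(u, t) = t**2 + t*u + t*u**2 (Y(u, t) = (t*u)*u + (t*u + t**2) = t*u**2 + (t**2 + t*u) = t**2 + t*u + t*u**2)
Y(23, -1309) - k*11 = -1309*(-1309 + 23 + 23**2) - (-41416)*11/47277 = -1309*(-1309 + 23 + 529) - 1*(-455576/47277) = -1309*(-757) + 455576/47277 = 990913 + 455576/47277 = 46847849477/47277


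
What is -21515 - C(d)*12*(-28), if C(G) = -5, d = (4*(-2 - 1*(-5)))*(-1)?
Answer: -23195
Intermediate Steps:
d = -12 (d = (4*(-2 + 5))*(-1) = (4*3)*(-1) = 12*(-1) = -12)
-21515 - C(d)*12*(-28) = -21515 - (-5*12)*(-28) = -21515 - (-60)*(-28) = -21515 - 1*1680 = -21515 - 1680 = -23195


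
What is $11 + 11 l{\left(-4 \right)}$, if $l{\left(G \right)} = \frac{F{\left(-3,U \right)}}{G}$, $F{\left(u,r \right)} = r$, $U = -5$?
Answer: $\frac{99}{4} \approx 24.75$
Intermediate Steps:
$l{\left(G \right)} = - \frac{5}{G}$
$11 + 11 l{\left(-4 \right)} = 11 + 11 \left(- \frac{5}{-4}\right) = 11 + 11 \left(\left(-5\right) \left(- \frac{1}{4}\right)\right) = 11 + 11 \cdot \frac{5}{4} = 11 + \frac{55}{4} = \frac{99}{4}$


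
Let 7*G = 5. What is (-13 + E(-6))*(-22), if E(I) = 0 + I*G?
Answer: 2662/7 ≈ 380.29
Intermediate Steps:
G = 5/7 (G = (1/7)*5 = 5/7 ≈ 0.71429)
E(I) = 5*I/7 (E(I) = 0 + I*(5/7) = 0 + 5*I/7 = 5*I/7)
(-13 + E(-6))*(-22) = (-13 + (5/7)*(-6))*(-22) = (-13 - 30/7)*(-22) = -121/7*(-22) = 2662/7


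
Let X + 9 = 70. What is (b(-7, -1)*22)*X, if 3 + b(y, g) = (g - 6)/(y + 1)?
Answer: -7381/3 ≈ -2460.3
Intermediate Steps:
X = 61 (X = -9 + 70 = 61)
b(y, g) = -3 + (-6 + g)/(1 + y) (b(y, g) = -3 + (g - 6)/(y + 1) = -3 + (-6 + g)/(1 + y))
(b(-7, -1)*22)*X = (((-9 - 1 - 3*(-7))/(1 - 7))*22)*61 = (((-9 - 1 + 21)/(-6))*22)*61 = (-1/6*11*22)*61 = -11/6*22*61 = -121/3*61 = -7381/3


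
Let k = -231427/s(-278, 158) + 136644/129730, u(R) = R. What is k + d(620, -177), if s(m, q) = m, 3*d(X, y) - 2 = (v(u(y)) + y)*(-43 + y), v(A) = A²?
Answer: -123539323614247/54097410 ≈ -2.2836e+6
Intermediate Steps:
d(X, y) = ⅔ + (-43 + y)*(y + y²)/3 (d(X, y) = ⅔ + ((y² + y)*(-43 + y))/3 = ⅔ + ((y + y²)*(-43 + y))/3 = ⅔ + ((-43 + y)*(y + y²))/3 = ⅔ + (-43 + y)*(y + y²)/3)
k = 15030505871/18032470 (k = -231427/(-278) + 136644/129730 = -231427*(-1/278) + 136644*(1/129730) = 231427/278 + 68322/64865 = 15030505871/18032470 ≈ 833.52)
k + d(620, -177) = 15030505871/18032470 + (⅔ - 14*(-177)² - 43/3*(-177) + (⅓)*(-177)³) = 15030505871/18032470 + (⅔ - 14*31329 + 2537 + (⅓)*(-5545233)) = 15030505871/18032470 + (⅔ - 438606 + 2537 - 1848411) = 15030505871/18032470 - 6853438/3 = -123539323614247/54097410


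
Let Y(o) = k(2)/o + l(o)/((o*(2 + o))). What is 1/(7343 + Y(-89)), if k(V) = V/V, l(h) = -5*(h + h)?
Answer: 7743/56857652 ≈ 0.00013618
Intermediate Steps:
l(h) = -10*h
k(V) = 1
Y(o) = 1/o - 10/(2 + o) (Y(o) = 1/o + (-10*o)/((o*(2 + o))) = 1/o + (-10*o)*(1/(o*(2 + o))) = 1/o - 10/(2 + o))
1/(7343 + Y(-89)) = 1/(7343 + (2 - 9*(-89))/((-89)*(2 - 89))) = 1/(7343 - 1/89*(2 + 801)/(-87)) = 1/(7343 - 1/89*(-1/87)*803) = 1/(7343 + 803/7743) = 1/(56857652/7743) = 7743/56857652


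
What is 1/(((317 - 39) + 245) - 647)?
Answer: -1/124 ≈ -0.0080645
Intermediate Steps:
1/(((317 - 39) + 245) - 647) = 1/((278 + 245) - 647) = 1/(523 - 647) = 1/(-124) = -1/124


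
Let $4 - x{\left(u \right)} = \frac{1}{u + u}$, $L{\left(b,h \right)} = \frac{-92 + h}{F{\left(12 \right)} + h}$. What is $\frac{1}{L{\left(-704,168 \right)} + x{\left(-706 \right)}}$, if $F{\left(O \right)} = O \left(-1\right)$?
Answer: $\frac{55068}{247139} \approx 0.22282$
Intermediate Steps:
$F{\left(O \right)} = - O$
$L{\left(b,h \right)} = \frac{-92 + h}{-12 + h}$ ($L{\left(b,h \right)} = \frac{-92 + h}{\left(-1\right) 12 + h} = \frac{-92 + h}{-12 + h}$)
$x{\left(u \right)} = 4 - \frac{1}{2 u}$ ($x{\left(u \right)} = 4 - \frac{1}{u + u} = 4 - \frac{1}{2 u}$)
$\frac{1}{L{\left(-704,168 \right)} + x{\left(-706 \right)}} = \frac{1}{\frac{-92 + 168}{-12 + 168} + \left(4 - \frac{1}{2 \left(-706\right)}\right)} = \frac{1}{\frac{1}{156} \cdot 76 + \left(4 - - \frac{1}{1412}\right)} = \frac{1}{\frac{1}{156} \cdot 76 + \left(4 + \frac{1}{1412}\right)} = \frac{1}{\frac{19}{39} + \frac{5649}{1412}} = \frac{1}{\frac{247139}{55068}} = \frac{55068}{247139}$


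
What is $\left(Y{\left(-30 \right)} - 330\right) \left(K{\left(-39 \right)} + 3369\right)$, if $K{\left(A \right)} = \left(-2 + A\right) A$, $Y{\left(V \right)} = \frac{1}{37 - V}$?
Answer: $- \frac{109837512}{67} \approx -1.6394 \cdot 10^{6}$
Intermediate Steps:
$K{\left(A \right)} = A \left(-2 + A\right)$
$\left(Y{\left(-30 \right)} - 330\right) \left(K{\left(-39 \right)} + 3369\right) = \left(- \frac{1}{-37 - 30} - 330\right) \left(- 39 \left(-2 - 39\right) + 3369\right) = \left(- \frac{1}{-67} - 330\right) \left(\left(-39\right) \left(-41\right) + 3369\right) = \left(\left(-1\right) \left(- \frac{1}{67}\right) - 330\right) \left(1599 + 3369\right) = \left(\frac{1}{67} - 330\right) 4968 = \left(- \frac{22109}{67}\right) 4968 = - \frac{109837512}{67}$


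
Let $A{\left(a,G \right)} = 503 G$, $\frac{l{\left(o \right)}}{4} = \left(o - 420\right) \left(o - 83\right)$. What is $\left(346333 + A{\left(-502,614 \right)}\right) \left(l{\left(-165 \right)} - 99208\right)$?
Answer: $315212554600$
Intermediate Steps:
$l{\left(o \right)} = 4 \left(-420 + o\right) \left(-83 + o\right)$ ($l{\left(o \right)} = 4 \left(o - 420\right) \left(o - 83\right) = 4 \left(-420 + o\right) \left(-83 + o\right)$)
$\left(346333 + A{\left(-502,614 \right)}\right) \left(l{\left(-165 \right)} - 99208\right) = \left(346333 + 503 \cdot 614\right) \left(\left(139440 - -331980 + 4 \left(-165\right)^{2}\right) - 99208\right) = \left(346333 + 308842\right) \left(\left(139440 + 331980 + 4 \cdot 27225\right) - 99208\right) = 655175 \left(\left(139440 + 331980 + 108900\right) - 99208\right) = 655175 \left(580320 - 99208\right) = 655175 \cdot 481112 = 315212554600$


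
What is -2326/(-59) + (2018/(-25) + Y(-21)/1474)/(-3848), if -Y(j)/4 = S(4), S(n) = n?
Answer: 82499882447/2091532300 ≈ 39.445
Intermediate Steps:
Y(j) = -16 (Y(j) = -4*4 = -16)
-2326/(-59) + (2018/(-25) + Y(-21)/1474)/(-3848) = -2326/(-59) + (2018/(-25) - 16/1474)/(-3848) = -2326*(-1/59) + (2018*(-1/25) - 16*1/1474)*(-1/3848) = 2326/59 + (-2018/25 - 8/737)*(-1/3848) = 2326/59 - 1487466/18425*(-1/3848) = 2326/59 + 743733/35449700 = 82499882447/2091532300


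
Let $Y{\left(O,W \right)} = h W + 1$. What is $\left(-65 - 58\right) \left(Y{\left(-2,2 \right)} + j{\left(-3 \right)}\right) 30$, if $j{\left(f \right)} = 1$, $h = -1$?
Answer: $0$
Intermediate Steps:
$Y{\left(O,W \right)} = 1 - W$ ($Y{\left(O,W \right)} = - W + 1 = 1 - W$)
$\left(-65 - 58\right) \left(Y{\left(-2,2 \right)} + j{\left(-3 \right)}\right) 30 = \left(-65 - 58\right) \left(\left(1 - 2\right) + 1\right) 30 = - 123 \left(-1 + 1\right) 30 = - 123 \cdot 0 \cdot 30 = \left(-123\right) 0 = 0$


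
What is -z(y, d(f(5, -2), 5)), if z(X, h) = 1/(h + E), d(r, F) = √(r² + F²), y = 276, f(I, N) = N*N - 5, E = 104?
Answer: -4/415 + √26/10790 ≈ -0.0091660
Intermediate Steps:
f(I, N) = -5 + N² (f(I, N) = N² - 5 = -5 + N²)
d(r, F) = √(F² + r²)
z(X, h) = 1/(104 + h) (z(X, h) = 1/(h + 104) = 1/(104 + h))
-z(y, d(f(5, -2), 5)) = -1/(104 + √(5² + (-5 + (-2)²)²)) = -1/(104 + √(25 + (-5 + 4)²)) = -1/(104 + √(25 + (-1)²)) = -1/(104 + √(25 + 1)) = -1/(104 + √26)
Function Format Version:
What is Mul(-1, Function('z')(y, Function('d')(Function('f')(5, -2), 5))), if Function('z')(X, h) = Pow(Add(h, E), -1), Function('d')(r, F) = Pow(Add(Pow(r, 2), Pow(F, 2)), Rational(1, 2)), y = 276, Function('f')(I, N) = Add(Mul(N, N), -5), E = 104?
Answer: Add(Rational(-4, 415), Mul(Rational(1, 10790), Pow(26, Rational(1, 2)))) ≈ -0.0091660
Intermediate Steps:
Function('f')(I, N) = Add(-5, Pow(N, 2)) (Function('f')(I, N) = Add(Pow(N, 2), -5) = Add(-5, Pow(N, 2)))
Function('d')(r, F) = Pow(Add(Pow(F, 2), Pow(r, 2)), Rational(1, 2))
Function('z')(X, h) = Pow(Add(104, h), -1) (Function('z')(X, h) = Pow(Add(h, 104), -1) = Pow(Add(104, h), -1))
Mul(-1, Function('z')(y, Function('d')(Function('f')(5, -2), 5))) = Mul(-1, Pow(Add(104, Pow(Add(Pow(5, 2), Pow(Add(-5, Pow(-2, 2)), 2)), Rational(1, 2))), -1)) = Mul(-1, Pow(Add(104, Pow(Add(25, Pow(Add(-5, 4), 2)), Rational(1, 2))), -1)) = Mul(-1, Pow(Add(104, Pow(Add(25, Pow(-1, 2)), Rational(1, 2))), -1)) = Mul(-1, Pow(Add(104, Pow(Add(25, 1), Rational(1, 2))), -1)) = Mul(-1, Pow(Add(104, Pow(26, Rational(1, 2))), -1))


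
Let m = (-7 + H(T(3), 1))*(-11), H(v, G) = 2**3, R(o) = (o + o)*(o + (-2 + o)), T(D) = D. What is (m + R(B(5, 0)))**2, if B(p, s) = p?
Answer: 4761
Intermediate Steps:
R(o) = 2*o*(-2 + 2*o) (R(o) = (2*o)*(-2 + 2*o) = 2*o*(-2 + 2*o))
H(v, G) = 8
m = -11 (m = (-7 + 8)*(-11) = 1*(-11) = -11)
(m + R(B(5, 0)))**2 = (-11 + 4*5*(-1 + 5))**2 = (-11 + 4*5*4)**2 = (-11 + 80)**2 = 69**2 = 4761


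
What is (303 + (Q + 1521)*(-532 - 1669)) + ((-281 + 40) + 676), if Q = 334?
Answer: -4082117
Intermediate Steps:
(303 + (Q + 1521)*(-532 - 1669)) + ((-281 + 40) + 676) = (303 + (334 + 1521)*(-532 - 1669)) + ((-281 + 40) + 676) = (303 + 1855*(-2201)) + (-241 + 676) = (303 - 4082855) + 435 = -4082552 + 435 = -4082117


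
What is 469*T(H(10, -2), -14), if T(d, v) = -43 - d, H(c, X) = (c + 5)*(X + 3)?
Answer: -27202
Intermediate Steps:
H(c, X) = (3 + X)*(5 + c) (H(c, X) = (5 + c)*(3 + X) = (3 + X)*(5 + c))
469*T(H(10, -2), -14) = 469*(-43 - (15 + 3*10 + 5*(-2) - 2*10)) = 469*(-43 - (15 + 30 - 10 - 20)) = 469*(-43 - 1*15) = 469*(-43 - 15) = 469*(-58) = -27202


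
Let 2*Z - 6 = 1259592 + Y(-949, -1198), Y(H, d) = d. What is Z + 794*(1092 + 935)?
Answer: 2238638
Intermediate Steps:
Z = 629200 (Z = 3 + (1259592 - 1198)/2 = 3 + (½)*1258394 = 3 + 629197 = 629200)
Z + 794*(1092 + 935) = 629200 + 794*(1092 + 935) = 629200 + 794*2027 = 629200 + 1609438 = 2238638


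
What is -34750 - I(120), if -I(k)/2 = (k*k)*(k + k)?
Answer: 6877250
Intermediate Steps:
I(k) = -4*k**3 (I(k) = -2*k*k*(k + k) = -2*k**2*2*k = -4*k**3)
-34750 - I(120) = -34750 - (-4)*120**3 = -34750 - (-4)*1728000 = -34750 - 1*(-6912000) = -34750 + 6912000 = 6877250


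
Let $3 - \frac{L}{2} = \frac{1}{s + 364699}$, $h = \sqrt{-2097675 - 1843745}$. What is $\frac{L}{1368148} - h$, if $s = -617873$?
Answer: $\frac{759523}{173189750876} - 2 i \sqrt{985355} \approx 4.3855 \cdot 10^{-6} - 1985.3 i$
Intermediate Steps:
$h = 2 i \sqrt{985355}$ ($h = \sqrt{-3941420} = 2 i \sqrt{985355} \approx 1985.3 i$)
$L = \frac{759523}{126587}$ ($L = 6 - \frac{2}{-617873 + 364699} = 6 - \frac{2}{-253174} = 6 - - \frac{1}{126587} = 6 + \frac{1}{126587} = \frac{759523}{126587} \approx 6.0$)
$\frac{L}{1368148} - h = \frac{759523}{126587 \cdot 1368148} - 2 i \sqrt{985355} = \frac{759523}{126587} \cdot \frac{1}{1368148} - 2 i \sqrt{985355} = \frac{759523}{173189750876} - 2 i \sqrt{985355}$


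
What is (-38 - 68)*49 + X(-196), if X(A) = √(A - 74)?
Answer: -5194 + 3*I*√30 ≈ -5194.0 + 16.432*I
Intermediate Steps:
X(A) = √(-74 + A)
(-38 - 68)*49 + X(-196) = (-38 - 68)*49 + √(-74 - 196) = -106*49 + √(-270) = -5194 + 3*I*√30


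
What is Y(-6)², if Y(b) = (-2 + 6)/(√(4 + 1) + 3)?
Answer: (3 - √5)² ≈ 0.58359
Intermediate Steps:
Y(b) = 4/(3 + √5) (Y(b) = 4/(√5 + 3) = 4/(3 + √5))
Y(-6)² = (3 - √5)²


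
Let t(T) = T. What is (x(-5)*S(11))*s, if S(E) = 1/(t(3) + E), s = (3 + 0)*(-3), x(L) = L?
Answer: 45/14 ≈ 3.2143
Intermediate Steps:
s = -9 (s = 3*(-3) = -9)
S(E) = 1/(3 + E)
(x(-5)*S(11))*s = -5/(3 + 11)*(-9) = -5/14*(-9) = 45/14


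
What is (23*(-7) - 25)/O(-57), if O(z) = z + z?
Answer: 31/19 ≈ 1.6316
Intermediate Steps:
O(z) = 2*z
(23*(-7) - 25)/O(-57) = (23*(-7) - 25)/((2*(-57))) = (-161 - 25)/(-114) = -186*(-1/114) = 31/19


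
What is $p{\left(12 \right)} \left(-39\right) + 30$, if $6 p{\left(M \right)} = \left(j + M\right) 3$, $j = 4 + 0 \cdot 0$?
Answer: $-282$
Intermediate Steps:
$j = 4$ ($j = 4 + 0 = 4$)
$p{\left(M \right)} = 2 + \frac{M}{2}$ ($p{\left(M \right)} = \frac{\left(4 + M\right) 3}{6} = \frac{12 + 3 M}{6} = 2 + \frac{M}{2}$)
$p{\left(12 \right)} \left(-39\right) + 30 = \left(2 + \frac{1}{2} \cdot 12\right) \left(-39\right) + 30 = \left(2 + 6\right) \left(-39\right) + 30 = 8 \left(-39\right) + 30 = -312 + 30 = -282$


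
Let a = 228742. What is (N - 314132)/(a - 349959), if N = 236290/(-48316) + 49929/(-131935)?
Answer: 1001245234581717/386353214333410 ≈ 2.5915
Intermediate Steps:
N = -16793645357/3187285730 (N = 236290*(-1/48316) + 49929*(-1/131935) = -118145/24158 - 49929/131935 = -16793645357/3187285730 ≈ -5.2690)
(N - 314132)/(a - 349959) = (-16793645357/3187285730 - 314132)/(228742 - 349959) = -1001245234581717/3187285730/(-121217) = -1001245234581717/3187285730*(-1/121217) = 1001245234581717/386353214333410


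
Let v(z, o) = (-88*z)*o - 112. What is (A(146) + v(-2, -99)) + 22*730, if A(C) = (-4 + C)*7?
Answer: -482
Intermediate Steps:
v(z, o) = -112 - 88*o*z (v(z, o) = -88*o*z - 112 = -112 - 88*o*z)
A(C) = -28 + 7*C
(A(146) + v(-2, -99)) + 22*730 = ((-28 + 7*146) + (-112 - 88*(-99)*(-2))) + 22*730 = ((-28 + 1022) + (-112 - 17424)) + 16060 = (994 - 17536) + 16060 = -16542 + 16060 = -482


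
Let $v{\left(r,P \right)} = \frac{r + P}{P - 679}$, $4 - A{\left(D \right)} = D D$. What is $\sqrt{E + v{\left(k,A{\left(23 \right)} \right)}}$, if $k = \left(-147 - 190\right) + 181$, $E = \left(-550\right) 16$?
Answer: $\frac{i \sqrt{3188950219}}{602} \approx 93.805 i$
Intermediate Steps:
$A{\left(D \right)} = 4 - D^{2}$ ($A{\left(D \right)} = 4 - D D = 4 - D^{2}$)
$E = -8800$
$k = -156$ ($k = -337 + 181 = -156$)
$v{\left(r,P \right)} = \frac{P + r}{-679 + P}$
$\sqrt{E + v{\left(k,A{\left(23 \right)} \right)}} = \sqrt{-8800 + \frac{\left(4 - 23^{2}\right) - 156}{-679 + \left(4 - 23^{2}\right)}} = \sqrt{-8800 + \frac{\left(4 - 529\right) - 156}{-679 + \left(4 - 529\right)}} = \sqrt{-8800 + \frac{-525 - 156}{-679 - 525}} = \sqrt{-8800 + \frac{1}{-1204} \left(-681\right)} = \sqrt{-8800 - - \frac{681}{1204}} = \sqrt{-8800 + \frac{681}{1204}} = \sqrt{- \frac{10594519}{1204}} = \frac{i \sqrt{3188950219}}{602}$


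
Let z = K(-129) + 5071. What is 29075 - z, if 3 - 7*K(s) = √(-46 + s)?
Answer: 168025/7 + 5*I*√7/7 ≈ 24004.0 + 1.8898*I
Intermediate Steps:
K(s) = 3/7 - √(-46 + s)/7
z = 35500/7 - 5*I*√7/7 (z = (3/7 - √(-46 - 129)/7) + 5071 = (3/7 - 5*I*√7/7) + 5071 = 35500/7 - 5*I*√7/7 ≈ 5071.4 - 1.8898*I)
29075 - z = 29075 - (35500/7 - 5*I*√7/7) = 29075 + (-35500/7 + 5*I*√7/7) = 168025/7 + 5*I*√7/7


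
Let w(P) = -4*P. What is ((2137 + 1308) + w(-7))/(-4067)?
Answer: -3473/4067 ≈ -0.85395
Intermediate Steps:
((2137 + 1308) + w(-7))/(-4067) = ((2137 + 1308) - 4*(-7))/(-4067) = (3445 + 28)*(-1/4067) = 3473*(-1/4067) = -3473/4067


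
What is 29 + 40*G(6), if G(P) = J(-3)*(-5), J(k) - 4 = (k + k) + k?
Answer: 1029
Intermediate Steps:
J(k) = 4 + 3*k (J(k) = 4 + ((k + k) + k) = 4 + (2*k + k) = 4 + 3*k)
G(P) = 25 (G(P) = (4 + 3*(-3))*(-5) = (4 - 9)*(-5) = -5*(-5) = 25)
29 + 40*G(6) = 29 + 40*25 = 29 + 1000 = 1029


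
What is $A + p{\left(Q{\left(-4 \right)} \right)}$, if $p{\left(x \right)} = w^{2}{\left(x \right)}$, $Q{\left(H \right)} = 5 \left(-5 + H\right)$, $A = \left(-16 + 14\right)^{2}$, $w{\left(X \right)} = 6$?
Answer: $40$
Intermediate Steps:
$A = 4$ ($A = \left(-2\right)^{2} = 4$)
$Q{\left(H \right)} = -25 + 5 H$
$p{\left(x \right)} = 36$ ($p{\left(x \right)} = 6^{2} = 36$)
$A + p{\left(Q{\left(-4 \right)} \right)} = 4 + 36 = 40$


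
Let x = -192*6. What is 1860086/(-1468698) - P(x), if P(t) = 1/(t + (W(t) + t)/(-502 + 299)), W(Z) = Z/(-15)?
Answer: -51511209697/40700558976 ≈ -1.2656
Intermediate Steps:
x = -1152 (x = -64*18 = -1152)
W(Z) = -Z/15 (W(Z) = Z*(-1/15) = -Z/15)
P(t) = 435/(433*t) (P(t) = 1/(t + (-t/15 + t)/(-502 + 299)) = 1/(t + (14*t/15)/(-203)) = 1/(t + (14*t/15)*(-1/203)) = 1/(t - 2*t/435) = 1/(433*t/435) = 435/(433*t))
1860086/(-1468698) - P(x) = 1860086/(-1468698) - 435/(433*(-1152)) = 1860086*(-1/1468698) - 435*(-1)/(433*1152) = -930043/734349 - 1*(-145/166272) = -930043/734349 + 145/166272 = -51511209697/40700558976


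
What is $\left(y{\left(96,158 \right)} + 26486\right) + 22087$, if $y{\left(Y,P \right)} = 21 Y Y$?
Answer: $242109$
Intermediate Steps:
$y{\left(Y,P \right)} = 21 Y^{2}$
$\left(y{\left(96,158 \right)} + 26486\right) + 22087 = \left(21 \cdot 96^{2} + 26486\right) + 22087 = \left(21 \cdot 9216 + 26486\right) + 22087 = \left(193536 + 26486\right) + 22087 = 220022 + 22087 = 242109$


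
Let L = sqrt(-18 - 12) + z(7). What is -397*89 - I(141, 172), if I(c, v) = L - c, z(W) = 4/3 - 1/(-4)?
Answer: -422323/12 - I*sqrt(30) ≈ -35194.0 - 5.4772*I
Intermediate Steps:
z(W) = 19/12 (z(W) = 4*(1/3) - 1*(-1/4) = 4/3 + 1/4 = 19/12)
L = 19/12 + I*sqrt(30) (L = sqrt(-18 - 12) + 19/12 = sqrt(-30) + 19/12 = I*sqrt(30) + 19/12 = 19/12 + I*sqrt(30) ≈ 1.5833 + 5.4772*I)
I(c, v) = 19/12 - c + I*sqrt(30) (I(c, v) = (19/12 + I*sqrt(30)) - c = 19/12 - c + I*sqrt(30))
-397*89 - I(141, 172) = -397*89 - (19/12 - 1*141 + I*sqrt(30)) = -35333 - (19/12 - 141 + I*sqrt(30)) = -35333 - (-1673/12 + I*sqrt(30)) = -35333 + (1673/12 - I*sqrt(30)) = -422323/12 - I*sqrt(30)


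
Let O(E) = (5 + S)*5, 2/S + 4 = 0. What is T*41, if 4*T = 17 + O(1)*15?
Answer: 29069/8 ≈ 3633.6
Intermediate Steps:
S = -½ (S = 2/(-4 + 0) = 2/(-4) = 2*(-¼) = -½ ≈ -0.50000)
O(E) = 45/2 (O(E) = (5 - ½)*5 = (9/2)*5 = 45/2)
T = 709/8 (T = (17 + (45/2)*15)/4 = (17 + 675/2)/4 = (¼)*(709/2) = 709/8 ≈ 88.625)
T*41 = (709/8)*41 = 29069/8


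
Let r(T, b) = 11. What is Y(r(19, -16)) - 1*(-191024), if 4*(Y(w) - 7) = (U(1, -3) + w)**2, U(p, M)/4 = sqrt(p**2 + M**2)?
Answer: 764405/4 + 22*sqrt(10) ≈ 1.9117e+5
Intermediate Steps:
U(p, M) = 4*sqrt(M**2 + p**2) (U(p, M) = 4*sqrt(p**2 + M**2) = 4*sqrt(M**2 + p**2))
Y(w) = 7 + (w + 4*sqrt(10))**2/4 (Y(w) = 7 + (4*sqrt((-3)**2 + 1**2) + w)**2/4 = 7 + (4*sqrt(9 + 1) + w)**2/4 = 7 + (4*sqrt(10) + w)**2/4 = 7 + (w + 4*sqrt(10))**2/4)
Y(r(19, -16)) - 1*(-191024) = (7 + (11 + 4*sqrt(10))**2/4) - 1*(-191024) = (7 + (11 + 4*sqrt(10))**2/4) + 191024 = 191031 + (11 + 4*sqrt(10))**2/4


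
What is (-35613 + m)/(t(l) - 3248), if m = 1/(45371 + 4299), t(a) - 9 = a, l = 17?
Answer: 1768897709/160036740 ≈ 11.053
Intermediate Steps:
t(a) = 9 + a
m = 1/49670 ≈ 2.0133e-5
(-35613 + m)/(t(l) - 3248) = (-35613 + 1/49670)/((9 + 17) - 3248) = -1768897709/(49670*(26 - 3248)) = -1768897709/49670/(-3222) = -1768897709/49670*(-1/3222) = 1768897709/160036740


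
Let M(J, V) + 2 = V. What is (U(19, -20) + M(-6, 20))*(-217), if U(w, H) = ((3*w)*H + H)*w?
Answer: 4778774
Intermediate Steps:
M(J, V) = -2 + V
U(w, H) = w*(H + 3*H*w) (U(w, H) = (3*H*w + H)*w = (H + 3*H*w)*w = w*(H + 3*H*w))
(U(19, -20) + M(-6, 20))*(-217) = (-20*19*(1 + 3*19) + (-2 + 20))*(-217) = (-20*19*(1 + 57) + 18)*(-217) = (-20*19*58 + 18)*(-217) = (-22040 + 18)*(-217) = -22022*(-217) = 4778774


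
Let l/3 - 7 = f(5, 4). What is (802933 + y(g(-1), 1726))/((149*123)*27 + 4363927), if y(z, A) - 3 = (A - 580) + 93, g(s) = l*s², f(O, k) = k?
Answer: 42325/255724 ≈ 0.16551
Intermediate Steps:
l = 33 (l = 21 + 3*4 = 21 + 12 = 33)
g(s) = 33*s²
y(z, A) = -484 + A (y(z, A) = 3 + ((A - 580) + 93) = 3 + ((-580 + A) + 93) = 3 + (-487 + A) = -484 + A)
(802933 + y(g(-1), 1726))/((149*123)*27 + 4363927) = (802933 + (-484 + 1726))/((149*123)*27 + 4363927) = (802933 + 1242)/(18327*27 + 4363927) = 804175/(494829 + 4363927) = 804175/4858756 = 804175*(1/4858756) = 42325/255724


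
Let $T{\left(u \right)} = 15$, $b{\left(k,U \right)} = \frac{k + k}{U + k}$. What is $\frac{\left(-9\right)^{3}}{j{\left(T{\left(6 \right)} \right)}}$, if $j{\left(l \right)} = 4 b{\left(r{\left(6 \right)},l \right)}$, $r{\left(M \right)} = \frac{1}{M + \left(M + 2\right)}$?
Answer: $- \frac{153819}{8} \approx -19227.0$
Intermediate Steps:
$r{\left(M \right)} = \frac{1}{2 + 2 M}$ ($r{\left(M \right)} = \frac{1}{M + \left(2 + M\right)} = \frac{1}{2 + 2 M}$)
$b{\left(k,U \right)} = \frac{2 k}{U + k}$
$j{\left(l \right)} = \frac{4}{7 \left(\frac{1}{14} + l\right)}$ ($j{\left(l \right)} = 4 \frac{2 \frac{1}{2 \left(1 + 6\right)}}{l + \frac{1}{2 \left(1 + 6\right)}} = 4 \frac{2 \frac{1}{2 \cdot 7}}{l + \frac{1}{2 \cdot 7}} = 4 \frac{2 \cdot \frac{1}{2} \cdot \frac{1}{7}}{l + \frac{1}{2} \cdot \frac{1}{7}} = 4 \cdot 2 \cdot \frac{1}{14} \frac{1}{l + \frac{1}{14}} = 4 \cdot 2 \cdot \frac{1}{14} \frac{1}{\frac{1}{14} + l} = 4 \frac{1}{7 \left(\frac{1}{14} + l\right)} = \frac{4}{7 \left(\frac{1}{14} + l\right)}$)
$\frac{\left(-9\right)^{3}}{j{\left(T{\left(6 \right)} \right)}} = \frac{\left(-9\right)^{3}}{8 \frac{1}{1 + 14 \cdot 15}} = - \frac{729}{8 \frac{1}{1 + 210}} = - \frac{729}{8 \cdot \frac{1}{211}} = - \frac{729}{\frac{8}{211}} = \left(-729\right) \frac{211}{8} = - \frac{153819}{8}$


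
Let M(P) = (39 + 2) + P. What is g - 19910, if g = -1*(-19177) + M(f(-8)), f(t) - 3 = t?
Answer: -697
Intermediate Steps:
f(t) = 3 + t
M(P) = 41 + P
g = 19213 (g = -1*(-19177) + (41 + (3 - 8)) = 19177 + (41 - 5) = 19177 + 36 = 19213)
g - 19910 = 19213 - 19910 = -697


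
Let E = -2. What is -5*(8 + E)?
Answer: -30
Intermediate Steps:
-5*(8 + E) = -5*(8 - 2) = -5*6 = -30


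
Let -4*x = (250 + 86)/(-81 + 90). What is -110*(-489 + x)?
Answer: 164450/3 ≈ 54817.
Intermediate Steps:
x = -28/3 (x = -(250 + 86)/(4*(-81 + 90)) = -84/9 = -¼*112/3 = -28/3 ≈ -9.3333)
-110*(-489 + x) = -110*(-489 - 28/3) = -110*(-1495/3) = 164450/3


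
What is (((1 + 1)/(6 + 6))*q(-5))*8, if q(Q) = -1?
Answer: -4/3 ≈ -1.3333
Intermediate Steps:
(((1 + 1)/(6 + 6))*q(-5))*8 = (((1 + 1)/(6 + 6))*(-1))*8 = ((2/12)*(-1))*8 = ((2*(1/12))*(-1))*8 = ((1/6)*(-1))*8 = -1/6*8 = -4/3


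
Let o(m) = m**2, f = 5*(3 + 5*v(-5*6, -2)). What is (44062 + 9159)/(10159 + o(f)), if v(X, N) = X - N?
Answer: 53221/479384 ≈ 0.11102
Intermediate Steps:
f = -685 (f = 5*(3 + 5*(-5*6 - 1*(-2))) = 5*(3 + 5*(-30 + 2)) = 5*(3 + 5*(-28)) = 5*(3 - 140) = 5*(-137) = -685)
(44062 + 9159)/(10159 + o(f)) = (44062 + 9159)/(10159 + (-685)**2) = 53221/(10159 + 469225) = 53221/479384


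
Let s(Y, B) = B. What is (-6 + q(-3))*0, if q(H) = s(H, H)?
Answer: 0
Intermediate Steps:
q(H) = H
(-6 + q(-3))*0 = (-6 - 3)*0 = -9*0 = 0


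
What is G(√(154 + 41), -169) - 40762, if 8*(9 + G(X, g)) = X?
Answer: -40771 + √195/8 ≈ -40769.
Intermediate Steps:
G(X, g) = -9 + X/8
G(√(154 + 41), -169) - 40762 = (-9 + √(154 + 41)/8) - 40762 = (-9 + √195/8) - 40762 = -40771 + √195/8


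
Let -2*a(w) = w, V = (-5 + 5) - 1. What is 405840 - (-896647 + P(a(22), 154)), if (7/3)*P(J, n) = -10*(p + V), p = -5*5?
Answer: 9116629/7 ≈ 1.3024e+6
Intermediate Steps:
V = -1 (V = 0 - 1 = -1)
a(w) = -w/2
p = -25
P(J, n) = 780/7 (P(J, n) = 3*(-10*(-25 - 1))/7 = 3*(-10*(-26))/7 = (3/7)*260 = 780/7)
405840 - (-896647 + P(a(22), 154)) = 405840 - (-896647 + 780/7) = 405840 - 1*(-6275749/7) = 405840 + 6275749/7 = 9116629/7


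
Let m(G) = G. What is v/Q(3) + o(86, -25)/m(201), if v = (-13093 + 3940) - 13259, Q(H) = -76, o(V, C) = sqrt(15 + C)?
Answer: 5603/19 + I*sqrt(10)/201 ≈ 294.89 + 0.015733*I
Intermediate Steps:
v = -22412 (v = -9153 - 13259 = -22412)
v/Q(3) + o(86, -25)/m(201) = -22412/(-76) + sqrt(15 - 25)/201 = -22412*(-1/76) + sqrt(-10)*(1/201) = 5603/19 + (I*sqrt(10))*(1/201) = 5603/19 + I*sqrt(10)/201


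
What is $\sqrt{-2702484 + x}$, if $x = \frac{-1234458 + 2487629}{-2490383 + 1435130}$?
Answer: $\frac{i \sqrt{3009376416529475619}}{1055253} \approx 1643.9 i$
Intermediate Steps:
$x = - \frac{1253171}{1055253}$ ($x = \frac{1253171}{-1055253} = 1253171 \left(- \frac{1}{1055253}\right) = - \frac{1253171}{1055253} \approx -1.1876$)
$\sqrt{-2702484 + x} = \sqrt{-2702484 - \frac{1253171}{1055253}} = \sqrt{- \frac{2851805601623}{1055253}} = \frac{i \sqrt{3009376416529475619}}{1055253}$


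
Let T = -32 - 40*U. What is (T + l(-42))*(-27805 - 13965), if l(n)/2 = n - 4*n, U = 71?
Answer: 109437400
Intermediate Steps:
T = -2872 (T = -32 - 40*71 = -32 - 2840 = -2872)
l(n) = -6*n (l(n) = 2*(n - 4*n) = 2*(-3*n) = -6*n)
(T + l(-42))*(-27805 - 13965) = (-2872 - 6*(-42))*(-27805 - 13965) = (-2872 + 252)*(-41770) = -2620*(-41770) = 109437400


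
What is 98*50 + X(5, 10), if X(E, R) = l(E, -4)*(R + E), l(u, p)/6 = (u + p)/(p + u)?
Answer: 4990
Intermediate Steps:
l(u, p) = 6 (l(u, p) = 6*((u + p)/(p + u)) = 6*((p + u)/(p + u)) = 6*1 = 6)
X(E, R) = 6*E + 6*R (X(E, R) = 6*(R + E) = 6*(E + R) = 6*E + 6*R)
98*50 + X(5, 10) = 98*50 + (6*5 + 6*10) = 4900 + (30 + 60) = 4900 + 90 = 4990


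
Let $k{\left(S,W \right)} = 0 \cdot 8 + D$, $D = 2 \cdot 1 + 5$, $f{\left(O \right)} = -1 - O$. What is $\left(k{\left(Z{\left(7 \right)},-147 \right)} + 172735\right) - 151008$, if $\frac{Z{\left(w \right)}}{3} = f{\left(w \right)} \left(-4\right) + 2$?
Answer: $21734$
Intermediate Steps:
$Z{\left(w \right)} = 18 + 12 w$ ($Z{\left(w \right)} = 3 \left(\left(-1 - w\right) \left(-4\right) + 2\right) = 3 \left(\left(4 + 4 w\right) + 2\right) = 3 \left(6 + 4 w\right) = 18 + 12 w$)
$D = 7$ ($D = 2 + 5 = 7$)
$k{\left(S,W \right)} = 7$ ($k{\left(S,W \right)} = 0 \cdot 8 + 7 = 0 + 7 = 7$)
$\left(k{\left(Z{\left(7 \right)},-147 \right)} + 172735\right) - 151008 = \left(7 + 172735\right) - 151008 = 172742 - 151008 = 21734$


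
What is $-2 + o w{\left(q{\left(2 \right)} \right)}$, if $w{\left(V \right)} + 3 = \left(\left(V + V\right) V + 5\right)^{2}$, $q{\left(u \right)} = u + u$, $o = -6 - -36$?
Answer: $40978$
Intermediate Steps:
$o = 30$ ($o = -6 + 36 = 30$)
$q{\left(u \right)} = 2 u$
$w{\left(V \right)} = -3 + \left(5 + 2 V^{2}\right)^{2}$ ($w{\left(V \right)} = -3 + \left(\left(V + V\right) V + 5\right)^{2} = -3 + \left(2 V V + 5\right)^{2} = -3 + \left(2 V^{2} + 5\right)^{2} = -3 + \left(5 + 2 V^{2}\right)^{2}$)
$-2 + o w{\left(q{\left(2 \right)} \right)} = -2 + 30 \left(-3 + \left(5 + 2 \left(2 \cdot 2\right)^{2}\right)^{2}\right) = -2 + 30 \left(-3 + \left(5 + 2 \cdot 4^{2}\right)^{2}\right) = -2 + 30 \left(-3 + \left(5 + 2 \cdot 16\right)^{2}\right) = -2 + 30 \left(-3 + \left(5 + 32\right)^{2}\right) = -2 + 30 \left(-3 + 37^{2}\right) = -2 + 30 \left(-3 + 1369\right) = -2 + 30 \cdot 1366 = -2 + 40980 = 40978$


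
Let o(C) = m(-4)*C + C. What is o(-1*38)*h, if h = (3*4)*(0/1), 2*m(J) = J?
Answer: 0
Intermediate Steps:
m(J) = J/2
h = 0 (h = 12*(0*1) = 12*0 = 0)
o(C) = -C (o(C) = ((½)*(-4))*C + C = -2*C + C = -C)
o(-1*38)*h = -(-1)*38*0 = -1*(-38)*0 = 38*0 = 0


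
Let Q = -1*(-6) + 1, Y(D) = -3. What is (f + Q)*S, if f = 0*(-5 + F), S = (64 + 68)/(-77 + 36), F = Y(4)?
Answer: -924/41 ≈ -22.537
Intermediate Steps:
F = -3
S = -132/41 (S = 132/(-41) = 132*(-1/41) = -132/41 ≈ -3.2195)
Q = 7 (Q = 6 + 1 = 7)
f = 0 (f = 0*(-5 - 3) = 0*(-8) = 0)
(f + Q)*S = (0 + 7)*(-132/41) = 7*(-132/41) = -924/41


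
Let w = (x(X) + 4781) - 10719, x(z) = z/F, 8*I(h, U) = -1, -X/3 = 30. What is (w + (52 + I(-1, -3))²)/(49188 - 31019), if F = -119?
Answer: -24723273/138375104 ≈ -0.17867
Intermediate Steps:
X = -90 (X = -3*30 = -90)
I(h, U) = -⅛ (I(h, U) = (⅛)*(-1) = -⅛)
x(z) = -z/119 (x(z) = z/(-119) = z*(-1/119) = -z/119)
w = -706532/119 (w = (-1/119*(-90) + 4781) - 10719 = (90/119 + 4781) - 10719 = 569029/119 - 10719 = -706532/119 ≈ -5937.2)
(w + (52 + I(-1, -3))²)/(49188 - 31019) = (-706532/119 + (52 - ⅛)²)/(49188 - 31019) = (-706532/119 + (415/8)²)/18169 = (-706532/119 + 172225/64)*(1/18169) = -24723273/7616*1/18169 = -24723273/138375104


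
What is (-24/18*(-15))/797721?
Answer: 20/797721 ≈ 2.5071e-5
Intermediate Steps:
(-24/18*(-15))/797721 = (-24*1/18*(-15))*(1/797721) = -4/3*(-15)*(1/797721) = 20*(1/797721) = 20/797721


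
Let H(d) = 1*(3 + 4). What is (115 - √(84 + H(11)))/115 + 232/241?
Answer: 473/241 - √91/115 ≈ 1.8797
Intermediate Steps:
H(d) = 7 (H(d) = 1*7 = 7)
(115 - √(84 + H(11)))/115 + 232/241 = (115 - √(84 + 7))/115 + 232/241 = (115 - √91)*(1/115) + 232*(1/241) = (1 - √91/115) + 232/241 = 473/241 - √91/115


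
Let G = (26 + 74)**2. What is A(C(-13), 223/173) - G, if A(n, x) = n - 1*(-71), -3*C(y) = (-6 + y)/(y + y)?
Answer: -774481/78 ≈ -9929.3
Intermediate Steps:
C(y) = -(-6 + y)/(6*y) (C(y) = -(-6 + y)/(3*(y + y)) = -(-6 + y)/(3*(2*y)) = -(-6 + y)*1/(2*y)/3 = -(-6 + y)/(6*y))
G = 10000 (G = 100**2 = 10000)
A(n, x) = 71 + n (A(n, x) = n + 71 = 71 + n)
A(C(-13), 223/173) - G = (71 + (1/6)*(6 - 1*(-13))/(-13)) - 1*10000 = (71 + (1/6)*(-1/13)*(6 + 13)) - 10000 = (71 + (1/6)*(-1/13)*19) - 10000 = (71 - 19/78) - 10000 = 5519/78 - 10000 = -774481/78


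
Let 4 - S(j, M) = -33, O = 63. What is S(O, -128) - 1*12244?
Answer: -12207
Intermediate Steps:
S(j, M) = 37 (S(j, M) = 4 - 1*(-33) = 4 + 33 = 37)
S(O, -128) - 1*12244 = 37 - 1*12244 = 37 - 12244 = -12207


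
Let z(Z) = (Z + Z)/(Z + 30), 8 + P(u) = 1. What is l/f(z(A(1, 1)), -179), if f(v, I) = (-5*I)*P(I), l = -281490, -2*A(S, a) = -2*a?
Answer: 56298/1253 ≈ 44.931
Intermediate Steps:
P(u) = -7 (P(u) = -8 + 1 = -7)
A(S, a) = a (A(S, a) = -(-1)*a = a)
z(Z) = 2*Z/(30 + Z) (z(Z) = (2*Z)/(30 + Z) = 2*Z/(30 + Z))
f(v, I) = 35*I (f(v, I) = -5*I*(-7) = 35*I)
l/f(z(A(1, 1)), -179) = -281490/(35*(-179)) = -281490/(-6265) = -281490*(-1/6265) = 56298/1253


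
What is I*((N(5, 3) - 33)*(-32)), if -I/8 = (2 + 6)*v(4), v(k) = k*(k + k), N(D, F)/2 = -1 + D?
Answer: -1638400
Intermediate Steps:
N(D, F) = -2 + 2*D (N(D, F) = 2*(-1 + D) = -2 + 2*D)
v(k) = 2*k² (v(k) = k*(2*k) = 2*k²)
I = -2048 (I = -8*(2 + 6)*2*4² = -64*2*16 = -64*32 = -8*256 = -2048)
I*((N(5, 3) - 33)*(-32)) = -2048*((-2 + 2*5) - 33)*(-32) = -2048*((-2 + 10) - 33)*(-32) = -2048*(8 - 33)*(-32) = -(-51200)*(-32) = -2048*800 = -1638400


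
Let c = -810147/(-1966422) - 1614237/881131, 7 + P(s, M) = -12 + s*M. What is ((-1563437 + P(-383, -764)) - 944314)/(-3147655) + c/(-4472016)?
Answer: 5721424925800086870079577/8129922853843265874393120 ≈ 0.70375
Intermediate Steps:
P(s, M) = -19 + M*s (P(s, M) = -7 + (-12 + s*M) = -7 + (-12 + M*s) = -19 + M*s)
c = -820141837919/577558461094 (c = -810147*(-1/1966422) - 1614237*1/881131 = 270049/655474 - 1614237/881131 = -820141837919/577558461094 ≈ -1.4200)
((-1563437 + P(-383, -764)) - 944314)/(-3147655) + c/(-4472016) = ((-1563437 + (-19 - 764*(-383))) - 944314)/(-3147655) - 820141837919/577558461094/(-4472016) = ((-1563437 + (-19 + 292612)) - 944314)*(-1/3147655) - 820141837919/577558461094*(-1/4472016) = ((-1563437 + 292593) - 944314)*(-1/3147655) + 820141837919/2582850678947745504 = (-1270844 - 944314)*(-1/3147655) + 820141837919/2582850678947745504 = -2215158*(-1/3147655) + 820141837919/2582850678947745504 = 2215158/3147655 + 820141837919/2582850678947745504 = 5721424925800086870079577/8129922853843265874393120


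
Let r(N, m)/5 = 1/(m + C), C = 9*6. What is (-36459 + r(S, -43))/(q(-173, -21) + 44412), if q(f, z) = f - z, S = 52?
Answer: -100261/121715 ≈ -0.82374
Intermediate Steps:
C = 54
r(N, m) = 5/(54 + m) (r(N, m) = 5/(m + 54) = 5/(54 + m))
(-36459 + r(S, -43))/(q(-173, -21) + 44412) = (-36459 + 5/(54 - 43))/((-173 - 1*(-21)) + 44412) = (-36459 + 5/11)/((-173 + 21) + 44412) = (-36459 + 5*(1/11))/(-152 + 44412) = (-36459 + 5/11)/44260 = -401044/11*1/44260 = -100261/121715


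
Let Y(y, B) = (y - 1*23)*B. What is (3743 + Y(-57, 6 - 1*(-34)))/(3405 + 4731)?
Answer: 181/2712 ≈ 0.066740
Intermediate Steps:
Y(y, B) = B*(-23 + y) (Y(y, B) = (y - 23)*B = (-23 + y)*B = B*(-23 + y))
(3743 + Y(-57, 6 - 1*(-34)))/(3405 + 4731) = (3743 + (6 - 1*(-34))*(-23 - 57))/(3405 + 4731) = (3743 + (6 + 34)*(-80))/8136 = (3743 + 40*(-80))*(1/8136) = (3743 - 3200)*(1/8136) = 543*(1/8136) = 181/2712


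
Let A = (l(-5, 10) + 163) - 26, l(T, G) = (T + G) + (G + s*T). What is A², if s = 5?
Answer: 16129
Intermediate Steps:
l(T, G) = 2*G + 6*T (l(T, G) = (T + G) + (G + 5*T) = (G + T) + (G + 5*T) = 2*G + 6*T)
A = 127 (A = ((2*10 + 6*(-5)) + 163) - 26 = ((20 - 30) + 163) - 26 = (-10 + 163) - 26 = 153 - 26 = 127)
A² = 127² = 16129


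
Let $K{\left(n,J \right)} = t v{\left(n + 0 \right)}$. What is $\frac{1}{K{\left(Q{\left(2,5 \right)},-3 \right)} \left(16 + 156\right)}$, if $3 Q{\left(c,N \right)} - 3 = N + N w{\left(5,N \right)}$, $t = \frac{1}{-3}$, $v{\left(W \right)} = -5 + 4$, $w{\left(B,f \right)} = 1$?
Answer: $\frac{3}{172} \approx 0.017442$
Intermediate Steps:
$v{\left(W \right)} = -1$
$t = - \frac{1}{3} \approx -0.33333$
$Q{\left(c,N \right)} = 1 + \frac{2 N}{3}$ ($Q{\left(c,N \right)} = 1 + \frac{N + N 1}{3} = 1 + \frac{N + N}{3} = 1 + \frac{2 N}{3}$)
$K{\left(n,J \right)} = \frac{1}{3}$ ($K{\left(n,J \right)} = \left(- \frac{1}{3}\right) \left(-1\right) = \frac{1}{3}$)
$\frac{1}{K{\left(Q{\left(2,5 \right)},-3 \right)} \left(16 + 156\right)} = \frac{1}{\frac{1}{3} \left(16 + 156\right)} = \frac{1}{\frac{1}{3} \cdot 172} = \frac{1}{\frac{172}{3}} = \frac{3}{172}$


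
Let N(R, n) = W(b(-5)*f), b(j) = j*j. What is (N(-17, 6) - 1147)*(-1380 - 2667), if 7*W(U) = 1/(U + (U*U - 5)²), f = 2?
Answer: 67424540557726/14525175 ≈ 4.6419e+6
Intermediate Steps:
b(j) = j²
W(U) = 1/(7*(U + (-5 + U²)²)) (W(U) = 1/(7*(U + (U*U - 5)²)) = 1/(7*(U + (U² - 5)²)) = 1/(7*(U + (-5 + U²)²)))
N(R, n) = 1/43575525 (N(R, n) = 1/(7*((-5)²*2 + (-5 + ((-5)²*2)²)²)) = 1/(7*(25*2 + (-5 + (25*2)²)²)) = 1/(7*(50 + (-5 + 50²)²)) = 1/(7*(50 + (-5 + 2500)²)) = 1/(7*(50 + 2495²)) = 1/(7*(50 + 6225025)) = (⅐)/6225075 = (⅐)*(1/6225075) = 1/43575525)
(N(-17, 6) - 1147)*(-1380 - 2667) = (1/43575525 - 1147)*(-1380 - 2667) = -49981127174/43575525*(-4047) = 67424540557726/14525175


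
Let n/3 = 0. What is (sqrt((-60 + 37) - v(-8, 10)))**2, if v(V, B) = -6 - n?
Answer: -17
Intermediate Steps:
n = 0 (n = 3*0 = 0)
v(V, B) = -6 (v(V, B) = -6 - 1*0 = -6 + 0 = -6)
(sqrt((-60 + 37) - v(-8, 10)))**2 = (sqrt((-60 + 37) - 1*(-6)))**2 = (sqrt(-23 + 6))**2 = (sqrt(-17))**2 = (I*sqrt(17))**2 = -17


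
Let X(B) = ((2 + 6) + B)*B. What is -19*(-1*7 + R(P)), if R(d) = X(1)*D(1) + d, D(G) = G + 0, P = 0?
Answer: -38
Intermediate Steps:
X(B) = B*(8 + B) (X(B) = (8 + B)*B = B*(8 + B))
D(G) = G
R(d) = 9 + d (R(d) = (1*(8 + 1))*1 + d = (1*9)*1 + d = 9*1 + d = 9 + d)
-19*(-1*7 + R(P)) = -19*(-1*7 + (9 + 0)) = -19*(-7 + 9) = -19*2 = -38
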